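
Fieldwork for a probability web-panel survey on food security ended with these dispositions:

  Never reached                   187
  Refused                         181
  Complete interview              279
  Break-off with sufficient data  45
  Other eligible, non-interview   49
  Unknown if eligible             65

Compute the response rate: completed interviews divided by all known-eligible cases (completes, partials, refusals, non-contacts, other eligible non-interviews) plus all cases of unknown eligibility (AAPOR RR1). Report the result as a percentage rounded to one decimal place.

Num: 279
Denom: 279 + 45 + 181 + 187 + 49 + 65 = 806
RR1 = 279 / 806 = 0.3462

34.6%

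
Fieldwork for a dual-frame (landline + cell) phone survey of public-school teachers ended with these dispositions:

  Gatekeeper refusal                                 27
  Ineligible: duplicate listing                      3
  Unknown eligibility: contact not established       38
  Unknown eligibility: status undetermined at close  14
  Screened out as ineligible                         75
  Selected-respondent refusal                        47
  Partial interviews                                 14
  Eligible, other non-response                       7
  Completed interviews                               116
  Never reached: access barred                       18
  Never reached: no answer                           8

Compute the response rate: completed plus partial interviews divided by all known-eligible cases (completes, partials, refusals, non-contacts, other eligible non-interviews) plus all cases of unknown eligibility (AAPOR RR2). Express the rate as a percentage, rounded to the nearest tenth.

Declined to participate = 27 + 47 = 74
Non-contacts = 8 + 18 = 26
Undetermined eligibility = 38 + 14 = 52
Ineligible = 75 + 3 = 78
Top = 116 + 14 = 130
Denom = 116 + 14 + 74 + 26 + 7 + 52 = 289
RR2 = 130 / 289 = 0.4498

45.0%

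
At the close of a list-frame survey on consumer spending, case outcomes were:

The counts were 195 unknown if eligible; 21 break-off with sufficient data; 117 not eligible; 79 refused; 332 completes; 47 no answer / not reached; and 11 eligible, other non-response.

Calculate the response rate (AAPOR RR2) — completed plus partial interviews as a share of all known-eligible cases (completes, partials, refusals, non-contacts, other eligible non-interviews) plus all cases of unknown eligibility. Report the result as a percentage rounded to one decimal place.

Num = 332 + 21 = 353
Denominator = 332 + 21 + 79 + 47 + 11 + 195 = 685
RR2 = 353 / 685 = 0.5153

51.5%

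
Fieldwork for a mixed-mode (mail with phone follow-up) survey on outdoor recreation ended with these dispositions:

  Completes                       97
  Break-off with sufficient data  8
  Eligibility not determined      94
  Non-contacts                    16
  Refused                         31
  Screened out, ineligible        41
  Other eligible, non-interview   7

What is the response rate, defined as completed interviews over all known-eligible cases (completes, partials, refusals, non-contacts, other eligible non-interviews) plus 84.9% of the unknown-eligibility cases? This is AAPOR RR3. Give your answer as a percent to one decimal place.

Numerator = 97
Determined eligible = 97 + 8 + 31 + 16 + 7 = 159
e × U = 0.8490 × 94 = 79.81
Denominator = 159 + 79.81 = 238.81
RR3 = 97 / 238.81 = 0.4062

40.6%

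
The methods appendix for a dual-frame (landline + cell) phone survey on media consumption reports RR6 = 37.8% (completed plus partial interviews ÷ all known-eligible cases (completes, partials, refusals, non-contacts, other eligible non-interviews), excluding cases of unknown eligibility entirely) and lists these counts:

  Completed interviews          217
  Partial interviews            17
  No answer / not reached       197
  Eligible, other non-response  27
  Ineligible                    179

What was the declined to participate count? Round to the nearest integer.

Numerator → 217 + 17 = 234
RR6 = 234 / D = 0.378
D = 234 / 0.378 = 619.0
Other denominator terms total 458
declined to participate = 619.0 − 458 ≈ 161

161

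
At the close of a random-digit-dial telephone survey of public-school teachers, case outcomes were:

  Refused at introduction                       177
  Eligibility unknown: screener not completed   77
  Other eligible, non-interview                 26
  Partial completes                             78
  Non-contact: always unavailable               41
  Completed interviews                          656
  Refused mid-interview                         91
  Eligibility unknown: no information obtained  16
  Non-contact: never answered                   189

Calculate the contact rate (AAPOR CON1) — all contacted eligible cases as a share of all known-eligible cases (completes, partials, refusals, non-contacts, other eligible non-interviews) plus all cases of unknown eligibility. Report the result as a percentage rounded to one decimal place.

76.1%

Declined to participate = 177 + 91 = 268
No contact after all attempts = 189 + 41 = 230
Unknown if eligible = 77 + 16 = 93
Num: 656 + 78 + 268 + 26 = 1028
Denominator: 656 + 78 + 268 + 230 + 26 + 93 = 1351
CON1 = 1028 / 1351 = 0.7609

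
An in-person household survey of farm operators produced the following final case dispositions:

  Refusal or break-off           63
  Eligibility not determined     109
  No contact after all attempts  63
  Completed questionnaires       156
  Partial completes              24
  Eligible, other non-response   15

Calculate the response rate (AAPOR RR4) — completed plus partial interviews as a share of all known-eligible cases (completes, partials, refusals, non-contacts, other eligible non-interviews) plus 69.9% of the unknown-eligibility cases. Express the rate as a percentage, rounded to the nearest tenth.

Top → 156 + 24 = 180
Eligible (known) → 156 + 24 + 63 + 63 + 15 = 321
Eligible share of unknowns → 0.6990 × 109 = 76.19
Base → 321 + 76.19 = 397.19
RR4 = 180 / 397.19 = 0.4532

45.3%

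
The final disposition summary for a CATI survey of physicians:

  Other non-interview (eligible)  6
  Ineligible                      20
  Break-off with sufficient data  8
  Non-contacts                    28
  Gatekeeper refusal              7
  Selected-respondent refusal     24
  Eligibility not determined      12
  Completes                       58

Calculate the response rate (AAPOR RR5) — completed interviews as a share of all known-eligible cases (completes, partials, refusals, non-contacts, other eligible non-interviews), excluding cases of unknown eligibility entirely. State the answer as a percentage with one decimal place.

44.3%

Refusals = 7 + 24 = 31
Numerator = 58
Base = 58 + 8 + 31 + 28 + 6 = 131
RR5 = 58 / 131 = 0.4427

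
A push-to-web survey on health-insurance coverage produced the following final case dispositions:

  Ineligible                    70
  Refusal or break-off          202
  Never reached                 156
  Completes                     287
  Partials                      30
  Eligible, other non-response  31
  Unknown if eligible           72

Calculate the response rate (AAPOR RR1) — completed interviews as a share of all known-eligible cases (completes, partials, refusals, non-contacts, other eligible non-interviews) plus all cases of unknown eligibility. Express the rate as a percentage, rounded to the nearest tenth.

36.9%

Numerator = 287
Denom = 287 + 30 + 202 + 156 + 31 + 72 = 778
RR1 = 287 / 778 = 0.3689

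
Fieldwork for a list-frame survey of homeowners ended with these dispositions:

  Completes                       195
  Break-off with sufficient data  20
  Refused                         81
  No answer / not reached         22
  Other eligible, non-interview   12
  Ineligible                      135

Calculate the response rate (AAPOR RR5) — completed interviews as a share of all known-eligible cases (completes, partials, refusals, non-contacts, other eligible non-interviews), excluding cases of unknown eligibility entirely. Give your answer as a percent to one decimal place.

Top = 195
Base = 195 + 20 + 81 + 22 + 12 = 330
RR5 = 195 / 330 = 0.5909

59.1%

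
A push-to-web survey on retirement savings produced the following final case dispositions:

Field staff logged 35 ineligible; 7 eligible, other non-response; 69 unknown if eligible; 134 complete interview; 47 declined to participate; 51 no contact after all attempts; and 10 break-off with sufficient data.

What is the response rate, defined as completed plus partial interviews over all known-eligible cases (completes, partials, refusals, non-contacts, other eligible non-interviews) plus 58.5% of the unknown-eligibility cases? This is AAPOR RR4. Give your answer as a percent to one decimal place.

49.8%

Num = 134 + 10 = 144
Eligible (known) = 134 + 10 + 47 + 51 + 7 = 249
Eligible share of unknowns = 0.5850 × 69 = 40.36
Base = 249 + 40.36 = 289.36
RR4 = 144 / 289.36 = 0.4976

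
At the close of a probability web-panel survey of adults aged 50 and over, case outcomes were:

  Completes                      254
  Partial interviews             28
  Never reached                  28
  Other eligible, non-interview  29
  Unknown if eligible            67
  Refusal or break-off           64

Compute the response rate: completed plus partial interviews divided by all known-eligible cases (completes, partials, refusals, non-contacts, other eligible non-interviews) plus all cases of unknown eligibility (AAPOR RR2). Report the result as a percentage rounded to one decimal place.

60.0%

Numerator = 254 + 28 = 282
Base = 254 + 28 + 64 + 28 + 29 + 67 = 470
RR2 = 282 / 470 = 0.6000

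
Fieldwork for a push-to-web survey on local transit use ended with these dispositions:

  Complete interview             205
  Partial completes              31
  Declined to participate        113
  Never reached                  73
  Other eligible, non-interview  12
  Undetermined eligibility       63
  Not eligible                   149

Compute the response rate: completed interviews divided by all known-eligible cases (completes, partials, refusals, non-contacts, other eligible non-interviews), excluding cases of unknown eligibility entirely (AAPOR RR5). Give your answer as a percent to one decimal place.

47.2%

Top = 205
Denom = 205 + 31 + 113 + 73 + 12 = 434
RR5 = 205 / 434 = 0.4724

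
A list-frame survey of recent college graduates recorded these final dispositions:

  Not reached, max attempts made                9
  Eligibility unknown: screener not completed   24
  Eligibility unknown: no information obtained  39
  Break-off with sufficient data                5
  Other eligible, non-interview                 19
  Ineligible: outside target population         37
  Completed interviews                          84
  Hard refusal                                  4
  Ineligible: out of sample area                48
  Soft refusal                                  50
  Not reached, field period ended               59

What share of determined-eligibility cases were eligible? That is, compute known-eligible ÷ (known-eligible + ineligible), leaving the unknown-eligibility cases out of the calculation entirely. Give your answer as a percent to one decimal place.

Declined to participate = 4 + 50 = 54
Never reached = 59 + 9 = 68
Unknown eligibility = 24 + 39 = 63
Not eligible = 37 + 48 = 85
Known eligible → 84 + 5 + 54 + 68 + 19 = 230
e = 230 / (230 + 85) = 230 / 315 = 0.7302

73.0%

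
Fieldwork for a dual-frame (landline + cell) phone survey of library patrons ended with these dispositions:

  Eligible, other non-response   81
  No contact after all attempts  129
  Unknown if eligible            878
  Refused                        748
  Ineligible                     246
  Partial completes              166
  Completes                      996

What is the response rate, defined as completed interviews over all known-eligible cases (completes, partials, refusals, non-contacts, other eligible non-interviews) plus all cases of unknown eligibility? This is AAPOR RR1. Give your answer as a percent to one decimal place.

Numerator = 996
Base = 996 + 166 + 748 + 129 + 81 + 878 = 2998
RR1 = 996 / 2998 = 0.3322

33.2%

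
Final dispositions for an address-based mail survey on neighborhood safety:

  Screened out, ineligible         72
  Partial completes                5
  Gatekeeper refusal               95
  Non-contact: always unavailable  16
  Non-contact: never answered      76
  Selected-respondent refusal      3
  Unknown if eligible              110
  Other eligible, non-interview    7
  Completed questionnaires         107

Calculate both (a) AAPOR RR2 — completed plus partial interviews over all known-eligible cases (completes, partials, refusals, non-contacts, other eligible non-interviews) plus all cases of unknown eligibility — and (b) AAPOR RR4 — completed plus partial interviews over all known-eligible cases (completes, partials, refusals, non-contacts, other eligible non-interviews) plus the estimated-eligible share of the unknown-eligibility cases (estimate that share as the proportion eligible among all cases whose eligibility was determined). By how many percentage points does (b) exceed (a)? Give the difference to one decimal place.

1.4

Declined to participate = 95 + 3 = 98
No answer / not reached = 76 + 16 = 92
Num: 107 + 5 = 112
Denom: 107 + 5 + 98 + 92 + 7 + 110 = 419
RR2 = 112 / 419 = 0.2673
Determined eligible: 107 + 5 + 98 + 92 + 7 = 309
e = 309 / (309 + 72) = 309 / 381 = 0.8110
e × U: 0.8110 × 110 = 89.21
Denom: 309 + 89.21 = 398.21
RR4 = 112 / 398.21 = 0.2813
Difference = 28.13 − 26.73 = 1.40 percentage points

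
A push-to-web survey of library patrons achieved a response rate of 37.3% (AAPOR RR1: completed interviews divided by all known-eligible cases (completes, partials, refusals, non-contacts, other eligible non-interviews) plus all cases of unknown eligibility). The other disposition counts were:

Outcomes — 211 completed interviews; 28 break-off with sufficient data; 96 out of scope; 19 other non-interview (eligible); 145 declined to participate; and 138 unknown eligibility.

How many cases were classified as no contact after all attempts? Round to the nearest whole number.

25

RR1 = 211 / D = 0.373
D = 211 / 0.373 = 565.7
Rest of base = 541
no contact after all attempts = 565.7 − 541 ≈ 25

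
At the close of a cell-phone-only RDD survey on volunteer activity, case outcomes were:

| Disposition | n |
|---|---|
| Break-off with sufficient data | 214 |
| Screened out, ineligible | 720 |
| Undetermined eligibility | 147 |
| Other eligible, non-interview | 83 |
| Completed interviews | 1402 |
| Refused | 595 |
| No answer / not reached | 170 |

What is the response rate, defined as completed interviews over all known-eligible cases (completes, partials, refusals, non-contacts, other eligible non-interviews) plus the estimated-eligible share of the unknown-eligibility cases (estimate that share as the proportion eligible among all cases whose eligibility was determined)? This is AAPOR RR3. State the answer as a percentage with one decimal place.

Top = 1402
Eligible (known) = 1402 + 214 + 595 + 170 + 83 = 2464
e = 2464 / (2464 + 720) = 2464 / 3184 = 0.7739
Eligible share of unknowns = 0.7739 × 147 = 113.76
Denominator = 2464 + 113.76 = 2577.76
RR3 = 1402 / 2577.76 = 0.5439

54.4%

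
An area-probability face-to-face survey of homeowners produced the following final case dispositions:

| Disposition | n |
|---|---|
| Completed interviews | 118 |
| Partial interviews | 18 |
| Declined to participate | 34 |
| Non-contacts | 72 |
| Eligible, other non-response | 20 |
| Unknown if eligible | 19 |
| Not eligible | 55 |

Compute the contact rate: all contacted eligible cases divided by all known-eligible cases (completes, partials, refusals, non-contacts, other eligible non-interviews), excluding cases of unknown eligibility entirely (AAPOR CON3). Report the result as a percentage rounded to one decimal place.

72.5%

Num = 118 + 18 + 34 + 20 = 190
Denominator = 118 + 18 + 34 + 72 + 20 = 262
CON3 = 190 / 262 = 0.7252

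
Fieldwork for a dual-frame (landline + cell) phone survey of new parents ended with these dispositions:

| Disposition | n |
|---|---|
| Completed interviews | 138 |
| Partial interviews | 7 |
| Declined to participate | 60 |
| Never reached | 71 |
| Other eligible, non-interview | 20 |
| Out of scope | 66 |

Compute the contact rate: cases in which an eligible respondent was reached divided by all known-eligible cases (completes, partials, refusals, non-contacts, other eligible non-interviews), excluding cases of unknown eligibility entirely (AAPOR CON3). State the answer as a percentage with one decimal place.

Numerator: 138 + 7 + 60 + 20 = 225
Denom: 138 + 7 + 60 + 71 + 20 = 296
CON3 = 225 / 296 = 0.7601

76.0%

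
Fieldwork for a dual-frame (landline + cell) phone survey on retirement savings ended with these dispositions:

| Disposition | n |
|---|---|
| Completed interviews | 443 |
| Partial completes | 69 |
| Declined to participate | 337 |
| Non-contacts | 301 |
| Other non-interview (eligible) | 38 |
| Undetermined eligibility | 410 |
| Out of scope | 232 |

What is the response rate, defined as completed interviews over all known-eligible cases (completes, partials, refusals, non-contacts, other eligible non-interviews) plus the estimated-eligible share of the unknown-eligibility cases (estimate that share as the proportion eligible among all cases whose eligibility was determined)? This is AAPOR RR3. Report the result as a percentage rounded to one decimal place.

28.9%

Num = 443
Eligible (known) = 443 + 69 + 337 + 301 + 38 = 1188
e = 1188 / (1188 + 232) = 1188 / 1420 = 0.8366
Estimated eligible among unknowns = 0.8366 × 410 = 343.01
Base = 1188 + 343.01 = 1531.01
RR3 = 443 / 1531.01 = 0.2894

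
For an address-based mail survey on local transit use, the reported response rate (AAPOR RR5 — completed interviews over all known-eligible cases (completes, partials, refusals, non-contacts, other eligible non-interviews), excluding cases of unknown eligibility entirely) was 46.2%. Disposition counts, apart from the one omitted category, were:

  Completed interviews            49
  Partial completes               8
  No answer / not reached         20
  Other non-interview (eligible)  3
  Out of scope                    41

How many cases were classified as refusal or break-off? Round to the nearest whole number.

26

RR5 = 49 / D = 0.462
D = 49 / 0.462 = 106.1
Other denominator terms total 80
refusal or break-off = 106.1 − 80 ≈ 26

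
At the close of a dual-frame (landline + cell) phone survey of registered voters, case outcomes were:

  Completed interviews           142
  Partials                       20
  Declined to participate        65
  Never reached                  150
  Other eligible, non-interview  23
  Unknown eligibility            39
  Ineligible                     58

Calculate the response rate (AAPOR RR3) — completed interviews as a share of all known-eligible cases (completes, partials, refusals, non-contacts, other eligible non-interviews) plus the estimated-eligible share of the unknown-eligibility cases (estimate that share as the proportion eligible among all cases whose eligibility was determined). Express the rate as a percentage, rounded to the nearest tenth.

32.7%

Num: 142
Known eligible: 142 + 20 + 65 + 150 + 23 = 400
e = 400 / (400 + 58) = 400 / 458 = 0.8734
e × U: 0.8734 × 39 = 34.06
Denom: 400 + 34.06 = 434.06
RR3 = 142 / 434.06 = 0.3271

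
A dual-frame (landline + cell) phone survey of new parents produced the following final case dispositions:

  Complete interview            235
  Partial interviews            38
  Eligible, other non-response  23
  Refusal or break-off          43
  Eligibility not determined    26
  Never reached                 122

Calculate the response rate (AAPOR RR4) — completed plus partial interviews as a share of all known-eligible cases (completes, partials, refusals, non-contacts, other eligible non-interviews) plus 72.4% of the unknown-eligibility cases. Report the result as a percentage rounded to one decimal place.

Num = 235 + 38 = 273
Eligible (known) = 235 + 38 + 43 + 122 + 23 = 461
Estimated eligible among unknowns = 0.7240 × 26 = 18.82
Denom = 461 + 18.82 = 479.82
RR4 = 273 / 479.82 = 0.5690

56.9%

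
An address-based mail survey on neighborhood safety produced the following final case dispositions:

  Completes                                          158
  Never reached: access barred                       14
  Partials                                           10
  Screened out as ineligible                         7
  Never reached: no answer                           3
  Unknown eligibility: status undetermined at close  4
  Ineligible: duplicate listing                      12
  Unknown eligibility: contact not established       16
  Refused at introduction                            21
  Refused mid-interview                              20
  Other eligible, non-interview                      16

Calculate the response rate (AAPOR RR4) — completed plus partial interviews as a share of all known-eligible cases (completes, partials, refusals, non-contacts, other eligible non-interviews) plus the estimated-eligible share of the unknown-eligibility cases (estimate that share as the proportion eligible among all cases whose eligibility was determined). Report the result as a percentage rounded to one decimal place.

64.5%

Declined to participate = 21 + 20 = 41
No answer / not reached = 3 + 14 = 17
Eligibility not determined = 16 + 4 = 20
Screened out, ineligible = 7 + 12 = 19
Top: 158 + 10 = 168
Eligible (known): 158 + 10 + 41 + 17 + 16 = 242
e = 242 / (242 + 19) = 242 / 261 = 0.9272
Eligible share of unknowns: 0.9272 × 20 = 18.54
Denom: 242 + 18.54 = 260.54
RR4 = 168 / 260.54 = 0.6448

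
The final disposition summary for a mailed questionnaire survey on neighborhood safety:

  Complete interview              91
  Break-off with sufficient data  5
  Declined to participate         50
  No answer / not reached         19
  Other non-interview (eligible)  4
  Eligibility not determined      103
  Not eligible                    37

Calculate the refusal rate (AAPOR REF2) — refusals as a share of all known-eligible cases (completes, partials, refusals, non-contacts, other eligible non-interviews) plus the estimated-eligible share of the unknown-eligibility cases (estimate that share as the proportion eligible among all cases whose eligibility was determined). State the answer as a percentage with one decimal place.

Top → 50
Eligible (known) → 91 + 5 + 50 + 19 + 4 = 169
e = 169 / (169 + 37) = 169 / 206 = 0.8204
Estimated eligible among unknowns → 0.8204 × 103 = 84.50
Denom → 169 + 84.50 = 253.50
REF2 = 50 / 253.50 = 0.1972

19.7%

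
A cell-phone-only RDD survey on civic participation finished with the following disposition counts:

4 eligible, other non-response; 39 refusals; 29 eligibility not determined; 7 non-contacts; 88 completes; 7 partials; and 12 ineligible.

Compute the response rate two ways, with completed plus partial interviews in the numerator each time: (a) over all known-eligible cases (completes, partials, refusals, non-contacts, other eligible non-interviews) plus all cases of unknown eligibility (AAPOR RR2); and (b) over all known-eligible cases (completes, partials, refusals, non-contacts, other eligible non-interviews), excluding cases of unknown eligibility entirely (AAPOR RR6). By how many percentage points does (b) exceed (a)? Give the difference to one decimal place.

10.9

Numerator = 88 + 7 = 95
Denominator = 88 + 7 + 39 + 7 + 4 + 29 = 174
RR2 = 95 / 174 = 0.5460
Denominator = 88 + 7 + 39 + 7 + 4 = 145
RR6 = 95 / 145 = 0.6552
Difference = 65.52 − 54.60 = 10.92 percentage points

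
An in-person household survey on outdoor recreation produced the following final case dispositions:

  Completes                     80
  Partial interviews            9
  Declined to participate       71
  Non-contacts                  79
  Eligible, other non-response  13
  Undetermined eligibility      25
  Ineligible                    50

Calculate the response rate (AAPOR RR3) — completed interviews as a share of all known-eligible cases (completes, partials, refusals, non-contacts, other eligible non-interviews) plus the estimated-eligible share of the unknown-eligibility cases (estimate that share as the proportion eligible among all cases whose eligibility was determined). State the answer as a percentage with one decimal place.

29.3%

Top = 80
Known eligible = 80 + 9 + 71 + 79 + 13 = 252
e = 252 / (252 + 50) = 252 / 302 = 0.8344
Estimated eligible among unknowns = 0.8344 × 25 = 20.86
Denom = 252 + 20.86 = 272.86
RR3 = 80 / 272.86 = 0.2932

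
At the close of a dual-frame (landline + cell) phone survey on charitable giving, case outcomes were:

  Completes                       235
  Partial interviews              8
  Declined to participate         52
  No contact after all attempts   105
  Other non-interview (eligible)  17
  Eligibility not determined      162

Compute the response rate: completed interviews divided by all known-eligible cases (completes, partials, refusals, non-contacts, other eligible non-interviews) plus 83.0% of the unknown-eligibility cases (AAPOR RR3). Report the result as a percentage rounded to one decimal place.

42.6%

Numerator → 235
Eligible (known) → 235 + 8 + 52 + 105 + 17 = 417
Estimated eligible among unknowns → 0.8300 × 162 = 134.46
Denom → 417 + 134.46 = 551.46
RR3 = 235 / 551.46 = 0.4261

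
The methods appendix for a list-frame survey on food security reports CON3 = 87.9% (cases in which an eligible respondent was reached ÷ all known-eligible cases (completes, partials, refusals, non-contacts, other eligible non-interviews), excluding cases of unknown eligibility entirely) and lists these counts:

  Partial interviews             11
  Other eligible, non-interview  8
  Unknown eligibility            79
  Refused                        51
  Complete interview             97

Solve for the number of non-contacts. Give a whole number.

23

Top = 97 + 11 + 51 + 8 = 167
CON3 = 167 / D = 0.879
D = 167 / 0.879 = 190.0
Remaining denominator categories sum to 167
non-contacts = 190.0 − 167 ≈ 23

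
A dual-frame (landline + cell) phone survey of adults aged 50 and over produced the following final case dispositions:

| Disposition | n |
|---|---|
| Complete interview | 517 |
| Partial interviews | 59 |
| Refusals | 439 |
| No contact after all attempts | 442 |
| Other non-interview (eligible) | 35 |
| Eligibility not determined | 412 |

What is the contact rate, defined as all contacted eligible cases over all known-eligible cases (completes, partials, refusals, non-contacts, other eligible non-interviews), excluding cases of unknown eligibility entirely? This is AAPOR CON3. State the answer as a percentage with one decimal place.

Numerator → 517 + 59 + 439 + 35 = 1050
Denominator → 517 + 59 + 439 + 442 + 35 = 1492
CON3 = 1050 / 1492 = 0.7038

70.4%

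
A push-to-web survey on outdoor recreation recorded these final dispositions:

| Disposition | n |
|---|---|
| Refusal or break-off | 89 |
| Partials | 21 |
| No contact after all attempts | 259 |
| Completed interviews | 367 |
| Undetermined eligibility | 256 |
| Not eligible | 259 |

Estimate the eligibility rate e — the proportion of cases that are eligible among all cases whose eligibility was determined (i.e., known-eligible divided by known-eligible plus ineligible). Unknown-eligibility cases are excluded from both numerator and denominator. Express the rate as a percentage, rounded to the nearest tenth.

Known eligible = 367 + 21 + 89 + 259 = 736
e = 736 / (736 + 259) = 736 / 995 = 0.7397

74.0%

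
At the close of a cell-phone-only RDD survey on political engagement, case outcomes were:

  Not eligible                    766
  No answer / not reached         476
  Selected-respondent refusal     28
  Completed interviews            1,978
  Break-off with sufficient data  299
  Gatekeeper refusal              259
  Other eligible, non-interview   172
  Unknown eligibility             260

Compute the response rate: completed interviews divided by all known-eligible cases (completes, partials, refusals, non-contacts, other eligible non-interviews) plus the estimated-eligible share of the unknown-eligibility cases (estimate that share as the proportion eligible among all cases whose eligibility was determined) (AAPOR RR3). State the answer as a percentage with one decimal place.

Refusal or break-off = 259 + 28 = 287
Numerator → 1978
Determined eligible → 1978 + 299 + 287 + 476 + 172 = 3212
e = 3212 / (3212 + 766) = 3212 / 3978 = 0.8074
e × U → 0.8074 × 260 = 209.92
Denominator → 3212 + 209.92 = 3421.92
RR3 = 1978 / 3421.92 = 0.5780

57.8%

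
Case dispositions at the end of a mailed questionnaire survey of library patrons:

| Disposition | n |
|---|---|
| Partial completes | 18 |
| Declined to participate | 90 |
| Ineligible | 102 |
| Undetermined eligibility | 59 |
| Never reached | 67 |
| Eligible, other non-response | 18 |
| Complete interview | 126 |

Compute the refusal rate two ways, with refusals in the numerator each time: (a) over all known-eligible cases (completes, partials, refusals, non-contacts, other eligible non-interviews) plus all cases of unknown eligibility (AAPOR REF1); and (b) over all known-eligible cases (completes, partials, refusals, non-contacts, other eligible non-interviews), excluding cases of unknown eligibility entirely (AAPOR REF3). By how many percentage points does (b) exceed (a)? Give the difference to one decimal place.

Numerator → 90
Denom → 126 + 18 + 90 + 67 + 18 + 59 = 378
REF1 = 90 / 378 = 0.2381
Denom → 126 + 18 + 90 + 67 + 18 = 319
REF3 = 90 / 319 = 0.2821
Difference = 28.21 − 23.81 = 4.40 percentage points

4.4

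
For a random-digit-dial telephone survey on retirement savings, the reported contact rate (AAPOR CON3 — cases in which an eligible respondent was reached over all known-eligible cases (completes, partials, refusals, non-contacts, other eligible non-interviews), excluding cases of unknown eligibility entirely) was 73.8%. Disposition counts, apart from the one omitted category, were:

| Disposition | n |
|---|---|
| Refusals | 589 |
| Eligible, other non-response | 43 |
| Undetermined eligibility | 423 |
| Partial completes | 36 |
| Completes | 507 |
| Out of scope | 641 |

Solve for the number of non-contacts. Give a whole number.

417

Num = 507 + 36 + 589 + 43 = 1175
CON3 = 1175 / D = 0.738
D = 1175 / 0.738 = 1592.1
Remaining denominator categories sum to 1175
non-contacts = 1592.1 − 1175 ≈ 417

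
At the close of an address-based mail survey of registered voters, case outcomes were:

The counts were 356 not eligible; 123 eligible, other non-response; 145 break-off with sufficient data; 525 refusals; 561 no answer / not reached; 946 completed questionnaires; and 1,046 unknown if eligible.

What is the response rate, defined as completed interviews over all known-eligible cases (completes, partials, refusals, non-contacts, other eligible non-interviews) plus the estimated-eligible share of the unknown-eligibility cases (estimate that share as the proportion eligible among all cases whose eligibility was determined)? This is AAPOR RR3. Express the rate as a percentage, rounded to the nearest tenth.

Top: 946
Known eligible: 946 + 145 + 525 + 561 + 123 = 2300
e = 2300 / (2300 + 356) = 2300 / 2656 = 0.8660
e × U: 0.8660 × 1046 = 905.84
Base: 2300 + 905.84 = 3205.84
RR3 = 946 / 3205.84 = 0.2951

29.5%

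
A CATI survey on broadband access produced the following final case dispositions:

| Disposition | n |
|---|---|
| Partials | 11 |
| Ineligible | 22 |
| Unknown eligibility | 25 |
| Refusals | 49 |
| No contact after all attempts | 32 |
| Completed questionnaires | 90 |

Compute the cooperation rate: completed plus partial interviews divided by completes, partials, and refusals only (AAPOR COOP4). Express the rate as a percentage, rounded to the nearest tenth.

Num: 90 + 11 = 101
Denominator: 90 + 11 + 49 = 150
COOP4 = 101 / 150 = 0.6733

67.3%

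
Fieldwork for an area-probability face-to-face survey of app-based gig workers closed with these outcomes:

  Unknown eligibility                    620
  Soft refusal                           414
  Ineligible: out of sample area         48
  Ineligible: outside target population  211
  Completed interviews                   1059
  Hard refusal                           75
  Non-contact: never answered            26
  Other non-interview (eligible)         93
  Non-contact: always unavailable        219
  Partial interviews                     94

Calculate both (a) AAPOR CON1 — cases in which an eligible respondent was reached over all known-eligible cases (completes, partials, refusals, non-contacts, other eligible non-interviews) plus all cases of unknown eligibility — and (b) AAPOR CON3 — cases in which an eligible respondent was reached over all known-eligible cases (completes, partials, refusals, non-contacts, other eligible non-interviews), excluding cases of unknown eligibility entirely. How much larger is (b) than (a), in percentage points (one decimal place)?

20.9

Refusals = 75 + 414 = 489
Never reached = 26 + 219 = 245
Not eligible = 211 + 48 = 259
Num = 1059 + 94 + 489 + 93 = 1735
Denom = 1059 + 94 + 489 + 245 + 93 + 620 = 2600
CON1 = 1735 / 2600 = 0.6673
Denom = 1059 + 94 + 489 + 245 + 93 = 1980
CON3 = 1735 / 1980 = 0.8763
Difference = 87.63 − 66.73 = 20.90 percentage points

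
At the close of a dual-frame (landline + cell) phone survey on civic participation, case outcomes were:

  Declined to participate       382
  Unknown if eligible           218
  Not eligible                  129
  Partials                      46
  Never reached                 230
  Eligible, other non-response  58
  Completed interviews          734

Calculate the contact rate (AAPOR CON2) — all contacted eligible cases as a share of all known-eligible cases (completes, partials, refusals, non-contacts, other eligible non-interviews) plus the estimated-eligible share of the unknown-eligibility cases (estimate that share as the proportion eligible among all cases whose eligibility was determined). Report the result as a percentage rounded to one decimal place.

Top = 734 + 46 + 382 + 58 = 1220
Eligible (known) = 734 + 46 + 382 + 230 + 58 = 1450
e = 1450 / (1450 + 129) = 1450 / 1579 = 0.9183
Estimated eligible among unknowns = 0.9183 × 218 = 200.19
Denominator = 1450 + 200.19 = 1650.19
CON2 = 1220 / 1650.19 = 0.7393

73.9%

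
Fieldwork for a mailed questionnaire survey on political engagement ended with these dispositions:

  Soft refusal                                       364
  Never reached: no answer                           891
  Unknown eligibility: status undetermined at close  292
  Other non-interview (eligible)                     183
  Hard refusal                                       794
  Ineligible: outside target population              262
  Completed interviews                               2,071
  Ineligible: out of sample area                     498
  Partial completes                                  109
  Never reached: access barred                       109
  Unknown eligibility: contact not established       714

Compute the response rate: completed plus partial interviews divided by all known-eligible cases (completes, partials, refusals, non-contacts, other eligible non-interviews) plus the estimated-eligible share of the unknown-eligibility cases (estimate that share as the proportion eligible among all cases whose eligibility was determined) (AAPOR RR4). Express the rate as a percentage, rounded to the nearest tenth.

40.5%

Refusal or break-off = 794 + 364 = 1158
No answer / not reached = 891 + 109 = 1000
Unknown if eligible = 714 + 292 = 1006
Screened out, ineligible = 262 + 498 = 760
Num: 2071 + 109 = 2180
Determined eligible: 2071 + 109 + 1158 + 1000 + 183 = 4521
e = 4521 / (4521 + 760) = 4521 / 5281 = 0.8561
Estimated eligible among unknowns: 0.8561 × 1006 = 861.24
Denom: 4521 + 861.24 = 5382.24
RR4 = 2180 / 5382.24 = 0.4050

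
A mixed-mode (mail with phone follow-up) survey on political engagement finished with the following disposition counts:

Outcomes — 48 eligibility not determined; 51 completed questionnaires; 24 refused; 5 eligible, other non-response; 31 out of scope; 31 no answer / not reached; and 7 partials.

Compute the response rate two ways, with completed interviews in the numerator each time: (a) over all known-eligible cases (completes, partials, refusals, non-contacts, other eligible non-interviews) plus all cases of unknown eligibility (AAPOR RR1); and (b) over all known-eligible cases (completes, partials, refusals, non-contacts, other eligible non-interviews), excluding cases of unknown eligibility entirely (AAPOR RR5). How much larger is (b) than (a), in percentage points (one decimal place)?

12.5

Numerator = 51
Denominator = 51 + 7 + 24 + 31 + 5 + 48 = 166
RR1 = 51 / 166 = 0.3072
Denominator = 51 + 7 + 24 + 31 + 5 = 118
RR5 = 51 / 118 = 0.4322
Difference = 43.22 − 30.72 = 12.50 percentage points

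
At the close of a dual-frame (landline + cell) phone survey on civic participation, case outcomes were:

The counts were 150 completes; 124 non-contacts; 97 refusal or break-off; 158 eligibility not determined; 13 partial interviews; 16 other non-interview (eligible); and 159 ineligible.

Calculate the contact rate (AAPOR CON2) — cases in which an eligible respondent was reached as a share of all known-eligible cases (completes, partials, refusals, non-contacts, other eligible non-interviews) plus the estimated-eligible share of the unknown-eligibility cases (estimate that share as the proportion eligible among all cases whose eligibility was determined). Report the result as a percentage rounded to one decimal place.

53.8%

Numerator = 150 + 13 + 97 + 16 = 276
Eligible (known) = 150 + 13 + 97 + 124 + 16 = 400
e = 400 / (400 + 159) = 400 / 559 = 0.7156
Estimated eligible among unknowns = 0.7156 × 158 = 113.06
Base = 400 + 113.06 = 513.06
CON2 = 276 / 513.06 = 0.5379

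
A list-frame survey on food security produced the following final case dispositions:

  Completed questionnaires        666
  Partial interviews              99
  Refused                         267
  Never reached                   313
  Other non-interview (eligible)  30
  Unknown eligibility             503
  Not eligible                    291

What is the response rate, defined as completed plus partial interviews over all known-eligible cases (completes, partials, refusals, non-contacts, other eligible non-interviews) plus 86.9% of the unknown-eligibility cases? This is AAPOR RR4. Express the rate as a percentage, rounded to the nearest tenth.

42.2%

Numerator: 666 + 99 = 765
Eligible (known): 666 + 99 + 267 + 313 + 30 = 1375
Eligible share of unknowns: 0.8690 × 503 = 437.11
Denominator: 1375 + 437.11 = 1812.11
RR4 = 765 / 1812.11 = 0.4222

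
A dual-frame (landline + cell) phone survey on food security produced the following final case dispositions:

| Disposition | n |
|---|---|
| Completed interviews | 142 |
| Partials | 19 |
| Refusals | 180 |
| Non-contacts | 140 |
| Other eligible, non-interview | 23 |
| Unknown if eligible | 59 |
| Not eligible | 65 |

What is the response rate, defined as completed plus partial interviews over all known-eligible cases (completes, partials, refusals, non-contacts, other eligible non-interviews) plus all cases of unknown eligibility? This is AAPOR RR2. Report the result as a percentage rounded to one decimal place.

Top → 142 + 19 = 161
Denom → 142 + 19 + 180 + 140 + 23 + 59 = 563
RR2 = 161 / 563 = 0.2860

28.6%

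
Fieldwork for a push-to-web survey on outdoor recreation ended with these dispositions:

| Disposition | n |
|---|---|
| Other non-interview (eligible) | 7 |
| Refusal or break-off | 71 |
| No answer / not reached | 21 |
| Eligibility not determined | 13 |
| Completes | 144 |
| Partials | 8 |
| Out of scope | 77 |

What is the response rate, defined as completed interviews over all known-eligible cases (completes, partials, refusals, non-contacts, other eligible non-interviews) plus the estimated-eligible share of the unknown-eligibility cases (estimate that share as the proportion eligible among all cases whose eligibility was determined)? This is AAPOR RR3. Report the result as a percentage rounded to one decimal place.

55.2%

Num = 144
Eligible (known) = 144 + 8 + 71 + 21 + 7 = 251
e = 251 / (251 + 77) = 251 / 328 = 0.7652
Estimated eligible among unknowns = 0.7652 × 13 = 9.95
Denominator = 251 + 9.95 = 260.95
RR3 = 144 / 260.95 = 0.5518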